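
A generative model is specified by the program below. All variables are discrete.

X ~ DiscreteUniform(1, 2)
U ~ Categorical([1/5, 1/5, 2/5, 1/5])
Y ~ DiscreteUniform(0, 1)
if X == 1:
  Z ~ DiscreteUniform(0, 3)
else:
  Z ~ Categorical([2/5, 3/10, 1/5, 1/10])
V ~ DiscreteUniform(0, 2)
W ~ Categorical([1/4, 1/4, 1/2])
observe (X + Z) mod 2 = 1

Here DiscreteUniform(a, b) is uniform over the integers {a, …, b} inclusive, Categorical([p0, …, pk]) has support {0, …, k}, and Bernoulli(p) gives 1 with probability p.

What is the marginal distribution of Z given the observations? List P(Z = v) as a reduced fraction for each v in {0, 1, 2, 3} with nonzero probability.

Enumerate traces; 288 have nonzero weight after conditioning:
  (X=1, U=0, Y=0, Z=0, V=0, W=0) weight 1/960
  (X=1, U=0, Y=0, Z=0, V=0, W=1) weight 1/960
  (X=1, U=0, Y=0, Z=0, V=0, W=2) weight 1/480
  (X=1, U=0, Y=0, Z=0, V=1, W=0) weight 1/960
  (X=1, U=0, Y=0, Z=0, V=1, W=1) weight 1/960
  (X=1, U=0, Y=0, Z=0, V=1, W=2) weight 1/480
  (X=1, U=0, Y=0, Z=0, V=2, W=0) weight 1/960
  (X=1, U=0, Y=0, Z=0, V=2, W=1) weight 1/960
  (X=1, U=0, Y=0, Z=2, V=0, W=0) weight 1/960
  (X=2, U=0, Y=0, Z=1, V=0, W=0) weight 1/800
  … 278 more
Group by Z:
  weight(Z=0) = 1/8
  weight(Z=1) = 3/20
  weight(Z=2) = 1/8
  weight(Z=3) = 1/20
Total weight = 1/8 + 3/20 + 1/8 + 1/20 = 9/20
P(Z=0 | obs) = 1/8 / 9/20 = 5/18
P(Z=1 | obs) = 3/20 / 9/20 = 1/3
P(Z=2 | obs) = 1/8 / 9/20 = 5/18
P(Z=3 | obs) = 1/20 / 9/20 = 1/9

P(Z=0) = 5/18, P(Z=1) = 1/3, P(Z=2) = 5/18, P(Z=3) = 1/9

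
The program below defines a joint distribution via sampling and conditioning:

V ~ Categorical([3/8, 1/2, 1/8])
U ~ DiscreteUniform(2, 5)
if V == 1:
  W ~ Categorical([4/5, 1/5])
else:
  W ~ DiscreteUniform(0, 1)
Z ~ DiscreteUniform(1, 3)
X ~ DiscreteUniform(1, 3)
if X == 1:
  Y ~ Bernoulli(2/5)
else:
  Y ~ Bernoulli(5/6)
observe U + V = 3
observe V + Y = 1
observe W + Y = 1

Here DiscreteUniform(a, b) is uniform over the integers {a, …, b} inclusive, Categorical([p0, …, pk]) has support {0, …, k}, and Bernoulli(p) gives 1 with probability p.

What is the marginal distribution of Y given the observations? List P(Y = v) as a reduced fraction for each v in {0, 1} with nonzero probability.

Enumerate traces; 18 have nonzero weight after conditioning:
  (V=0, U=3, W=0, Z=1, X=1, Y=1) weight 1/480
  (V=0, U=3, W=0, Z=1, X=2, Y=1) weight 5/1152
  (V=0, U=3, W=0, Z=1, X=3, Y=1) weight 5/1152
  (V=0, U=3, W=0, Z=2, X=1, Y=1) weight 1/480
  (V=0, U=3, W=0, Z=2, X=2, Y=1) weight 5/1152
  (V=0, U=3, W=0, Z=2, X=3, Y=1) weight 5/1152
  (V=0, U=3, W=0, Z=3, X=1, Y=1) weight 1/480
  (V=0, U=3, W=0, Z=3, X=2, Y=1) weight 5/1152
  (V=1, U=2, W=1, Z=1, X=1, Y=0) weight 1/600
  … 9 more
Group by Y:
  weight(Y=0) = 7/900
  weight(Y=1) = 31/960
Total weight = 7/900 + 31/960 = 577/14400
P(Y=0 | obs) = 7/900 / 577/14400 = 112/577
P(Y=1 | obs) = 31/960 / 577/14400 = 465/577

P(Y=0) = 112/577, P(Y=1) = 465/577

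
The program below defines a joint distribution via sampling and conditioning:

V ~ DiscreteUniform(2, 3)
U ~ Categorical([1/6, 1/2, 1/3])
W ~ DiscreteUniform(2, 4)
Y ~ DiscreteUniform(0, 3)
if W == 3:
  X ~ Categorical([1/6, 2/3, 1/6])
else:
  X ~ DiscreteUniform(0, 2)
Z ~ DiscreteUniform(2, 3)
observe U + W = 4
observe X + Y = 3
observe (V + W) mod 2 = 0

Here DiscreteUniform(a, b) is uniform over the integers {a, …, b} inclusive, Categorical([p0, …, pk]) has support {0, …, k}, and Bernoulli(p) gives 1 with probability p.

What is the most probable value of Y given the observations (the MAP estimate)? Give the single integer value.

argmax_v P(Y = v | obs) = 2

Enumerate traces; 18 have nonzero weight after conditioning:
  (V=2, U=0, W=4, Y=1, X=2, Z=2) weight 1/864
  (V=2, U=0, W=4, Y=1, X=2, Z=3) weight 1/864
  (V=2, U=0, W=4, Y=2, X=1, Z=2) weight 1/864
  (V=2, U=0, W=4, Y=2, X=1, Z=3) weight 1/864
  (V=2, U=0, W=4, Y=3, X=0, Z=2) weight 1/864
  (V=2, U=0, W=4, Y=3, X=0, Z=3) weight 1/864
  (V=2, U=2, W=2, Y=1, X=2, Z=2) weight 1/432
  (V=2, U=2, W=2, Y=1, X=2, Z=3) weight 1/432
  … 10 more
Group by Y:
  weight(Y=1) = 1/96
  weight(Y=2) = 1/48
  weight(Y=3) = 1/96
Total weight = 1/96 + 1/48 + 1/96 = 1/24
P(Y=1 | obs) = 1/96 / 1/24 = 1/4
P(Y=2 | obs) = 1/48 / 1/24 = 1/2
P(Y=3 | obs) = 1/96 / 1/24 = 1/4
argmax = 2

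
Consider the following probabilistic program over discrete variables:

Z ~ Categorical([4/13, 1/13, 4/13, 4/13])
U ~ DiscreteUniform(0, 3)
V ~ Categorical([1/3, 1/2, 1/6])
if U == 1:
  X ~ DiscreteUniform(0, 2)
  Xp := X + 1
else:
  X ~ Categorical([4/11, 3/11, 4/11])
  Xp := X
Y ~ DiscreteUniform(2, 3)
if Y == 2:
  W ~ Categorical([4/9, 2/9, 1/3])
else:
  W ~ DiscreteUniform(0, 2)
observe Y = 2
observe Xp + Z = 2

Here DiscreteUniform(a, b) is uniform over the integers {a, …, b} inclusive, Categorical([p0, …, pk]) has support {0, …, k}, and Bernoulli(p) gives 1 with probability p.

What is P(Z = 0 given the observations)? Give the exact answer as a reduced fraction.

Enumerate traces; 99 have nonzero weight after conditioning:
  (Z=0, U=0, V=0, X=2, Y=2, W=0) weight 8/3861
  (Z=0, U=0, V=0, X=2, Y=2, W=1) weight 4/3861
  (Z=0, U=0, V=0, X=2, Y=2, W=2) weight 2/1287
  (Z=0, U=0, V=1, X=2, Y=2, W=0) weight 4/1287
  (Z=0, U=0, V=1, X=2, Y=2, W=1) weight 2/1287
  (Z=0, U=0, V=1, X=2, Y=2, W=2) weight 1/429
  (Z=0, U=0, V=2, X=2, Y=2, W=0) weight 4/3861
  (Z=0, U=0, V=2, X=2, Y=2, W=1) weight 2/3861
  (Z=1, U=0, V=0, X=1, Y=2, W=0) weight 1/2574
  (Z=2, U=0, V=0, X=0, Y=2, W=0) weight 8/3861
  … 89 more
Group by Z:
  weight(Z=0) = 47/858
  weight(Z=1) = 19/1716
  weight(Z=2) = 6/143
Total weight = 47/858 + 19/1716 + 6/143 = 185/1716
P(Z=0 | obs) = 47/858 / 185/1716 = 94/185
P(Z=1 | obs) = 19/1716 / 185/1716 = 19/185
P(Z=2 | obs) = 6/143 / 185/1716 = 72/185

P(Z = 0 | obs) = 94/185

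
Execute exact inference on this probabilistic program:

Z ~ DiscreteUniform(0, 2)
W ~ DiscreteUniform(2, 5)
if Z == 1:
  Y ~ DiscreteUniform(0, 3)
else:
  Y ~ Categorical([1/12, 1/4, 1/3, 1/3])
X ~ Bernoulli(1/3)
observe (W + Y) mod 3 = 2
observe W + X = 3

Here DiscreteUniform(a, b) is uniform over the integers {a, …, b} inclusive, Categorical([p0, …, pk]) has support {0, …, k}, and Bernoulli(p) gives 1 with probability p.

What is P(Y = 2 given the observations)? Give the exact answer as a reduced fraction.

P(Y = 2 | obs) = 11/19

Enumerate traces; 9 have nonzero weight after conditioning:
  (Z=0, W=2, Y=0, X=1) weight 1/432
  (Z=0, W=2, Y=3, X=1) weight 1/108
  (Z=0, W=3, Y=2, X=0) weight 1/54
  (Z=1, W=2, Y=0, X=1) weight 1/144
  (Z=1, W=2, Y=3, X=1) weight 1/144
  (Z=1, W=3, Y=2, X=0) weight 1/72
  (Z=2, W=2, Y=0, X=1) weight 1/432
  (Z=2, W=2, Y=3, X=1) weight 1/108
  … 1 more
Group by Y:
  weight(Y=0) = 5/432
  weight(Y=2) = 11/216
  weight(Y=3) = 11/432
Total weight = 5/432 + 11/216 + 11/432 = 19/216
P(Y=0 | obs) = 5/432 / 19/216 = 5/38
P(Y=2 | obs) = 11/216 / 19/216 = 11/19
P(Y=3 | obs) = 11/432 / 19/216 = 11/38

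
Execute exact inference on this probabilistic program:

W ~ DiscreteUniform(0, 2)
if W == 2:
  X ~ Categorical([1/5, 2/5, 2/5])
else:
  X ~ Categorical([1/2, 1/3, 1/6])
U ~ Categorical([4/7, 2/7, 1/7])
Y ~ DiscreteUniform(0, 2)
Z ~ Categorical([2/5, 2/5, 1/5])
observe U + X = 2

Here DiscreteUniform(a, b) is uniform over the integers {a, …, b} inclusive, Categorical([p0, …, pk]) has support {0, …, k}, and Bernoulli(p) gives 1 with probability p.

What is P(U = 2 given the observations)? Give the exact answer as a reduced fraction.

P(U = 2 | obs) = 9/47

Enumerate traces; 81 have nonzero weight after conditioning:
  (W=0, X=0, U=2, Y=0, Z=0) weight 1/315
  (W=0, X=0, U=2, Y=0, Z=1) weight 1/315
  (W=0, X=0, U=2, Y=0, Z=2) weight 1/630
  (W=0, X=0, U=2, Y=1, Z=0) weight 1/315
  (W=0, X=0, U=2, Y=1, Z=1) weight 1/315
  (W=0, X=0, U=2, Y=1, Z=2) weight 1/630
  (W=0, X=0, U=2, Y=2, Z=0) weight 1/315
  (W=0, X=0, U=2, Y=2, Z=1) weight 1/315
  (W=0, X=1, U=1, Y=0, Z=0) weight 4/945
  (W=0, X=2, U=0, Y=0, Z=0) weight 4/945
  … 71 more
Group by U:
  weight(U=0) = 44/315
  weight(U=1) = 32/315
  weight(U=2) = 2/35
Total weight = 44/315 + 32/315 + 2/35 = 94/315
P(U=0 | obs) = 44/315 / 94/315 = 22/47
P(U=1 | obs) = 32/315 / 94/315 = 16/47
P(U=2 | obs) = 2/35 / 94/315 = 9/47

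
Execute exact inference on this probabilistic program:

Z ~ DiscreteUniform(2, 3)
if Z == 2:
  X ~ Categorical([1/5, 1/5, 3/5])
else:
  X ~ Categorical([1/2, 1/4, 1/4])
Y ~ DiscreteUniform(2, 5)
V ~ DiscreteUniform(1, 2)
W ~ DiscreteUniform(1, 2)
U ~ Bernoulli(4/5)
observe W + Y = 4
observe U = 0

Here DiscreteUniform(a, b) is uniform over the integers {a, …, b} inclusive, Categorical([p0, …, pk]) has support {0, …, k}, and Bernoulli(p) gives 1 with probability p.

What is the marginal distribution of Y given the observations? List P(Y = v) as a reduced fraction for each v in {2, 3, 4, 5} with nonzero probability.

P(Y=2) = 1/2, P(Y=3) = 1/2

Enumerate traces; 24 have nonzero weight after conditioning:
  (Z=2, X=0, Y=2, V=1, W=2, U=0) weight 1/800
  (Z=2, X=0, Y=2, V=2, W=2, U=0) weight 1/800
  (Z=2, X=0, Y=3, V=1, W=1, U=0) weight 1/800
  (Z=2, X=0, Y=3, V=2, W=1, U=0) weight 1/800
  (Z=2, X=1, Y=2, V=1, W=2, U=0) weight 1/800
  (Z=2, X=1, Y=2, V=2, W=2, U=0) weight 1/800
  (Z=2, X=1, Y=3, V=1, W=1, U=0) weight 1/800
  (Z=2, X=1, Y=3, V=2, W=1, U=0) weight 1/800
  … 16 more
Group by Y:
  weight(Y=2) = 1/40
  weight(Y=3) = 1/40
Total weight = 1/40 + 1/40 = 1/20
P(Y=2 | obs) = 1/40 / 1/20 = 1/2
P(Y=3 | obs) = 1/40 / 1/20 = 1/2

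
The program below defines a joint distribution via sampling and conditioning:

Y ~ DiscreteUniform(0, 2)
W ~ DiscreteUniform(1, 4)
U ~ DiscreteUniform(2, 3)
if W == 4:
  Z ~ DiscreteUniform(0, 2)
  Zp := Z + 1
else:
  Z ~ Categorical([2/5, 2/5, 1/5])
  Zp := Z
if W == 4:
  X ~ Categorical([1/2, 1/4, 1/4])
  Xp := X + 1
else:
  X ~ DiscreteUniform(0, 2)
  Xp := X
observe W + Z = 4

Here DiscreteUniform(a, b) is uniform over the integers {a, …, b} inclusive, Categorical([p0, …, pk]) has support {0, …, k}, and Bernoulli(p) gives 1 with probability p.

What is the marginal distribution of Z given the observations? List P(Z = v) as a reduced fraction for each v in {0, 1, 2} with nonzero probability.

Enumerate traces; 54 have nonzero weight after conditioning:
  (Y=0, W=2, U=2, Z=2, X=0) weight 1/360
  (Y=0, W=2, U=2, Z=2, X=1) weight 1/360
  (Y=0, W=2, U=2, Z=2, X=2) weight 1/360
  (Y=0, W=2, U=3, Z=2, X=0) weight 1/360
  (Y=0, W=2, U=3, Z=2, X=1) weight 1/360
  (Y=0, W=2, U=3, Z=2, X=2) weight 1/360
  (Y=0, W=3, U=2, Z=1, X=0) weight 1/180
  (Y=0, W=3, U=2, Z=1, X=1) weight 1/180
  (Y=0, W=4, U=2, Z=0, X=0) weight 1/144
  … 45 more
Group by Z:
  weight(Z=0) = 1/12
  weight(Z=1) = 1/10
  weight(Z=2) = 1/20
Total weight = 1/12 + 1/10 + 1/20 = 7/30
P(Z=0 | obs) = 1/12 / 7/30 = 5/14
P(Z=1 | obs) = 1/10 / 7/30 = 3/7
P(Z=2 | obs) = 1/20 / 7/30 = 3/14

P(Z=0) = 5/14, P(Z=1) = 3/7, P(Z=2) = 3/14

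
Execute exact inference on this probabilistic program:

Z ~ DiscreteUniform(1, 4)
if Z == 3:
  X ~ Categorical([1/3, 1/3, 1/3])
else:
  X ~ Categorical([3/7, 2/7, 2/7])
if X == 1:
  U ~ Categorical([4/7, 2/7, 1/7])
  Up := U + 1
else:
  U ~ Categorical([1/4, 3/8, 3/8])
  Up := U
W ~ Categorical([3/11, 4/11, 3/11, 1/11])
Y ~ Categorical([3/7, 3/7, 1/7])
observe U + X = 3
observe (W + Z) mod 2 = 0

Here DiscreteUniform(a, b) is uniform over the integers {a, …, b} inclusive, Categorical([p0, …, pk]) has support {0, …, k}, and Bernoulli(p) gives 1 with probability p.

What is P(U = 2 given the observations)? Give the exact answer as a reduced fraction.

Enumerate traces; 48 have nonzero weight after conditioning:
  (Z=1, X=1, U=2, W=1, Y=0) weight 6/3773
  (Z=1, X=1, U=2, W=1, Y=1) weight 6/3773
  (Z=1, X=1, U=2, W=1, Y=2) weight 2/3773
  (Z=1, X=1, U=2, W=3, Y=0) weight 3/7546
  (Z=1, X=1, U=2, W=3, Y=1) weight 3/7546
  (Z=1, X=1, U=2, W=3, Y=2) weight 1/7546
  (Z=1, X=2, U=1, W=1, Y=0) weight 9/2156
  (Z=1, X=2, U=1, W=1, Y=1) weight 9/2156
  … 40 more
Group by U:
  weight(U=1) = 137/2464
  weight(U=2) = 137/6468
Total weight = 137/2464 + 137/6468 = 3973/51744
P(U=1 | obs) = 137/2464 / 3973/51744 = 21/29
P(U=2 | obs) = 137/6468 / 3973/51744 = 8/29

P(U = 2 | obs) = 8/29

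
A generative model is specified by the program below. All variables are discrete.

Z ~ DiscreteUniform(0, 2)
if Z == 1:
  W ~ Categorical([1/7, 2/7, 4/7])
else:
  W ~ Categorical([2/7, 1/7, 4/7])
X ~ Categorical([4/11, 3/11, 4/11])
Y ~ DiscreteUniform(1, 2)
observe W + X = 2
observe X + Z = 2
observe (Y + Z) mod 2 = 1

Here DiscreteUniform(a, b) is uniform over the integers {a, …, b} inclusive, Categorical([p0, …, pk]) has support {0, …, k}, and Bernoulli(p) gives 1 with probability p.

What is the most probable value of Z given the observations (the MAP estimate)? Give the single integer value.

argmax_v P(Z = v | obs) = 2

Enumerate traces; 3 have nonzero weight after conditioning:
  (Z=0, W=0, X=2, Y=1) weight 4/231
  (Z=1, W=1, X=1, Y=2) weight 1/77
  (Z=2, W=2, X=0, Y=1) weight 8/231
Group by Z:
  weight(Z=0) = 4/231
  weight(Z=1) = 1/77
  weight(Z=2) = 8/231
Total weight = 4/231 + 1/77 + 8/231 = 5/77
P(Z=0 | obs) = 4/231 / 5/77 = 4/15
P(Z=1 | obs) = 1/77 / 5/77 = 1/5
P(Z=2 | obs) = 8/231 / 5/77 = 8/15
argmax = 2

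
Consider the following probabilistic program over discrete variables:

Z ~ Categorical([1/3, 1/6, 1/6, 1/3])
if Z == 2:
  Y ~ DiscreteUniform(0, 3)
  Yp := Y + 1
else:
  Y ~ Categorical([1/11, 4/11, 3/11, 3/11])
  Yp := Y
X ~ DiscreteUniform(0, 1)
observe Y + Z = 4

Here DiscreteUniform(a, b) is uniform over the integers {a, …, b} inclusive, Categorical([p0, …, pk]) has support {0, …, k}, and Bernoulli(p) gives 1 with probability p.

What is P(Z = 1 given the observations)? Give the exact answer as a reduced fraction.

P(Z = 1 | obs) = 12/55

Enumerate traces; 6 have nonzero weight after conditioning:
  (Z=1, Y=3, X=0) weight 1/44
  (Z=1, Y=3, X=1) weight 1/44
  (Z=2, Y=2, X=0) weight 1/48
  (Z=2, Y=2, X=1) weight 1/48
  (Z=3, Y=1, X=0) weight 2/33
  (Z=3, Y=1, X=1) weight 2/33
Group by Z:
  weight(Z=1) = 1/22
  weight(Z=2) = 1/24
  weight(Z=3) = 4/33
Total weight = 1/22 + 1/24 + 4/33 = 5/24
P(Z=1 | obs) = 1/22 / 5/24 = 12/55
P(Z=2 | obs) = 1/24 / 5/24 = 1/5
P(Z=3 | obs) = 4/33 / 5/24 = 32/55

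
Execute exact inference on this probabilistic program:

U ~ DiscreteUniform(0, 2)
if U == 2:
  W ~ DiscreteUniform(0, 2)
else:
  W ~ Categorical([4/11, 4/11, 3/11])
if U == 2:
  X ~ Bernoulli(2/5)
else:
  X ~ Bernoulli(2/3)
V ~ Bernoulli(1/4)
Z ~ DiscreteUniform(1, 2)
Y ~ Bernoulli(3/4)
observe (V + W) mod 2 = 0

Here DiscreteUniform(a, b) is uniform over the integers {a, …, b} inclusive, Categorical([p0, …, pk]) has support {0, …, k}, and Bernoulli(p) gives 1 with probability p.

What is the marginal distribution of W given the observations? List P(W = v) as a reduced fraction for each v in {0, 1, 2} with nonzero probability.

P(W=0) = 105/227, P(W=1) = 35/227, P(W=2) = 87/227

Enumerate traces; 72 have nonzero weight after conditioning:
  (U=0, W=0, X=0, V=0, Z=1, Y=0) weight 1/264
  (U=0, W=0, X=0, V=0, Z=1, Y=1) weight 1/88
  (U=0, W=0, X=0, V=0, Z=2, Y=0) weight 1/264
  (U=0, W=0, X=0, V=0, Z=2, Y=1) weight 1/88
  (U=0, W=0, X=1, V=0, Z=1, Y=0) weight 1/132
  (U=0, W=0, X=1, V=0, Z=1, Y=1) weight 1/44
  (U=0, W=0, X=1, V=0, Z=2, Y=0) weight 1/132
  (U=0, W=0, X=1, V=0, Z=2, Y=1) weight 1/44
  (U=0, W=1, X=0, V=1, Z=1, Y=0) weight 1/792
  (U=0, W=2, X=0, V=0, Z=1, Y=0) weight 1/352
  … 62 more
Group by W:
  weight(W=0) = 35/132
  weight(W=1) = 35/396
  weight(W=2) = 29/132
Total weight = 35/132 + 35/396 + 29/132 = 227/396
P(W=0 | obs) = 35/132 / 227/396 = 105/227
P(W=1 | obs) = 35/396 / 227/396 = 35/227
P(W=2 | obs) = 29/132 / 227/396 = 87/227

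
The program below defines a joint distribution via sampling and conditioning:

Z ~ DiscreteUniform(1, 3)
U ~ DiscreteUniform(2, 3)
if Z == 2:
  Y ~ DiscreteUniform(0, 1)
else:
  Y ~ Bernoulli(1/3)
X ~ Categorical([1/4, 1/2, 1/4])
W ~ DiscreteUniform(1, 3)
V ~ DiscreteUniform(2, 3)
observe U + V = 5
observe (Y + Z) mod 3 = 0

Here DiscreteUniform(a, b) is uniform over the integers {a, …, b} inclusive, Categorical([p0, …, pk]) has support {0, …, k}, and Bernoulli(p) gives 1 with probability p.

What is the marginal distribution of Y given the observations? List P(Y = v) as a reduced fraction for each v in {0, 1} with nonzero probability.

Enumerate traces; 36 have nonzero weight after conditioning:
  (Z=2, U=2, Y=1, X=0, W=1, V=3) weight 1/288
  (Z=2, U=2, Y=1, X=0, W=2, V=3) weight 1/288
  (Z=2, U=2, Y=1, X=0, W=3, V=3) weight 1/288
  (Z=2, U=2, Y=1, X=1, W=1, V=3) weight 1/144
  (Z=2, U=2, Y=1, X=1, W=2, V=3) weight 1/144
  (Z=2, U=2, Y=1, X=1, W=3, V=3) weight 1/144
  (Z=2, U=2, Y=1, X=2, W=1, V=3) weight 1/288
  (Z=2, U=2, Y=1, X=2, W=2, V=3) weight 1/288
  (Z=3, U=2, Y=0, X=0, W=1, V=3) weight 1/216
  … 27 more
Group by Y:
  weight(Y=0) = 1/9
  weight(Y=1) = 1/12
Total weight = 1/9 + 1/12 = 7/36
P(Y=0 | obs) = 1/9 / 7/36 = 4/7
P(Y=1 | obs) = 1/12 / 7/36 = 3/7

P(Y=0) = 4/7, P(Y=1) = 3/7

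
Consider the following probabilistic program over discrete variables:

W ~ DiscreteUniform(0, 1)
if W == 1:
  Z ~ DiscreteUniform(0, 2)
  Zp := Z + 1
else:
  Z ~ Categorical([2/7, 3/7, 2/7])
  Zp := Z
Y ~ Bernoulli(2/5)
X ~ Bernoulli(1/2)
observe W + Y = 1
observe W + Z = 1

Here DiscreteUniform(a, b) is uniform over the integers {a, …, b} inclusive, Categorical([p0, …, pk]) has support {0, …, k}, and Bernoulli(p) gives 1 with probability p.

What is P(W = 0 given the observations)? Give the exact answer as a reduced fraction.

Enumerate traces; 4 have nonzero weight after conditioning:
  (W=0, Z=1, Y=1, X=0) weight 3/70
  (W=0, Z=1, Y=1, X=1) weight 3/70
  (W=1, Z=0, Y=0, X=0) weight 1/20
  (W=1, Z=0, Y=0, X=1) weight 1/20
Group by W:
  weight(W=0) = 3/35
  weight(W=1) = 1/10
Total weight = 3/35 + 1/10 = 13/70
P(W=0 | obs) = 3/35 / 13/70 = 6/13
P(W=1 | obs) = 1/10 / 13/70 = 7/13

P(W = 0 | obs) = 6/13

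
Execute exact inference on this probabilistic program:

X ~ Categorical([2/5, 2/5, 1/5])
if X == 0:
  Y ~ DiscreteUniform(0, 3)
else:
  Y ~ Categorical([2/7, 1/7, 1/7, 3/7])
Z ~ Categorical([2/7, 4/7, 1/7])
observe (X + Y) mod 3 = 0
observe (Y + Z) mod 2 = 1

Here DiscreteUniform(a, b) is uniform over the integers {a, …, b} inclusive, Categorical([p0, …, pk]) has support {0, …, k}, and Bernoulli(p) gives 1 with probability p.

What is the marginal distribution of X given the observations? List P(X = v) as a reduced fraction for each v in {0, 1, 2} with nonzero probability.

P(X=0) = 49/71, P(X=1) = 16/71, P(X=2) = 6/71

Enumerate traces; 6 have nonzero weight after conditioning:
  (X=0, Y=0, Z=1) weight 2/35
  (X=0, Y=3, Z=0) weight 1/35
  (X=0, Y=3, Z=2) weight 1/70
  (X=1, Y=2, Z=1) weight 8/245
  (X=2, Y=1, Z=0) weight 2/245
  (X=2, Y=1, Z=2) weight 1/245
Group by X:
  weight(X=0) = 1/10
  weight(X=1) = 8/245
  weight(X=2) = 3/245
Total weight = 1/10 + 8/245 + 3/245 = 71/490
P(X=0 | obs) = 1/10 / 71/490 = 49/71
P(X=1 | obs) = 8/245 / 71/490 = 16/71
P(X=2 | obs) = 3/245 / 71/490 = 6/71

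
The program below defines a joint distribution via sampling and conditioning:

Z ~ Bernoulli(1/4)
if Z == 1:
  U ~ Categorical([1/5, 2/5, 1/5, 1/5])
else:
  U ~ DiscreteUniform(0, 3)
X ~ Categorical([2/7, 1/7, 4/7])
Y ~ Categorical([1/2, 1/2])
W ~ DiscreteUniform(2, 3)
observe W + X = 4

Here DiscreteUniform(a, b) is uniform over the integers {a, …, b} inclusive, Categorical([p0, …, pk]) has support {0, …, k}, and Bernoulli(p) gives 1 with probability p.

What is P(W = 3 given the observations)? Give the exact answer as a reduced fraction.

P(W = 3 | obs) = 1/5

Enumerate traces; 32 have nonzero weight after conditioning:
  (Z=0, U=0, X=1, Y=0, W=3) weight 3/448
  (Z=0, U=0, X=1, Y=1, W=3) weight 3/448
  (Z=0, U=0, X=2, Y=0, W=2) weight 3/112
  (Z=0, U=0, X=2, Y=1, W=2) weight 3/112
  (Z=0, U=1, X=1, Y=0, W=3) weight 3/448
  (Z=0, U=1, X=1, Y=1, W=3) weight 3/448
  (Z=0, U=1, X=2, Y=0, W=2) weight 3/112
  (Z=0, U=1, X=2, Y=1, W=2) weight 3/112
  … 24 more
Group by W:
  weight(W=2) = 2/7
  weight(W=3) = 1/14
Total weight = 2/7 + 1/14 = 5/14
P(W=2 | obs) = 2/7 / 5/14 = 4/5
P(W=3 | obs) = 1/14 / 5/14 = 1/5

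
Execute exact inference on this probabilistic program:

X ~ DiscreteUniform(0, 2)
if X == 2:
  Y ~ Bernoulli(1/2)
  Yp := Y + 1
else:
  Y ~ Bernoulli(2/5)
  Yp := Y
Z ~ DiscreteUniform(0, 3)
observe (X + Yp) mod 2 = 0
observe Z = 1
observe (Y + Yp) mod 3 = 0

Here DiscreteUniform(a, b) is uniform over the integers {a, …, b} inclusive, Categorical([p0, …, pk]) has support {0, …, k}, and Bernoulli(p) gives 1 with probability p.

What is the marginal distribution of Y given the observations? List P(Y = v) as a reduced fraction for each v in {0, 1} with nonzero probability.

P(Y=0) = 6/11, P(Y=1) = 5/11

Enumerate traces; 2 have nonzero weight after conditioning:
  (X=0, Y=0, Z=1) weight 1/20
  (X=2, Y=1, Z=1) weight 1/24
Group by Y:
  weight(Y=0) = 1/20
  weight(Y=1) = 1/24
Total weight = 1/20 + 1/24 = 11/120
P(Y=0 | obs) = 1/20 / 11/120 = 6/11
P(Y=1 | obs) = 1/24 / 11/120 = 5/11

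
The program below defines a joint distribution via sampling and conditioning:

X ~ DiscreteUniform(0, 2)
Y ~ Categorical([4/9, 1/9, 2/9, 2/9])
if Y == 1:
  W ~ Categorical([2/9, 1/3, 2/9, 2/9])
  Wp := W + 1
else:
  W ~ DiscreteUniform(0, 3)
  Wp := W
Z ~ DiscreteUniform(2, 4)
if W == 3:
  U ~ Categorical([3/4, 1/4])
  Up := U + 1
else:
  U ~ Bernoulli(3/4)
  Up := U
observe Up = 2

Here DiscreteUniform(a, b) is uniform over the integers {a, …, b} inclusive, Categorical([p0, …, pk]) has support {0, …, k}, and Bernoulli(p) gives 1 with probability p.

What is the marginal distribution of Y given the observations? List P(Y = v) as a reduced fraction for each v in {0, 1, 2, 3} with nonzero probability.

P(Y=0) = 9/20, P(Y=1) = 1/10, P(Y=2) = 9/40, P(Y=3) = 9/40

Enumerate traces; 36 have nonzero weight after conditioning:
  (X=0, Y=0, W=3, Z=2, U=1) weight 1/324
  (X=0, Y=0, W=3, Z=3, U=1) weight 1/324
  (X=0, Y=0, W=3, Z=4, U=1) weight 1/324
  (X=0, Y=1, W=3, Z=2, U=1) weight 1/1458
  (X=0, Y=1, W=3, Z=3, U=1) weight 1/1458
  (X=0, Y=1, W=3, Z=4, U=1) weight 1/1458
  (X=0, Y=2, W=3, Z=2, U=1) weight 1/648
  (X=0, Y=2, W=3, Z=3, U=1) weight 1/648
  (X=0, Y=3, W=3, Z=2, U=1) weight 1/648
  … 27 more
Group by Y:
  weight(Y=0) = 1/36
  weight(Y=1) = 1/162
  weight(Y=2) = 1/72
  weight(Y=3) = 1/72
Total weight = 1/36 + 1/162 + 1/72 + 1/72 = 5/81
P(Y=0 | obs) = 1/36 / 5/81 = 9/20
P(Y=1 | obs) = 1/162 / 5/81 = 1/10
P(Y=2 | obs) = 1/72 / 5/81 = 9/40
P(Y=3 | obs) = 1/72 / 5/81 = 9/40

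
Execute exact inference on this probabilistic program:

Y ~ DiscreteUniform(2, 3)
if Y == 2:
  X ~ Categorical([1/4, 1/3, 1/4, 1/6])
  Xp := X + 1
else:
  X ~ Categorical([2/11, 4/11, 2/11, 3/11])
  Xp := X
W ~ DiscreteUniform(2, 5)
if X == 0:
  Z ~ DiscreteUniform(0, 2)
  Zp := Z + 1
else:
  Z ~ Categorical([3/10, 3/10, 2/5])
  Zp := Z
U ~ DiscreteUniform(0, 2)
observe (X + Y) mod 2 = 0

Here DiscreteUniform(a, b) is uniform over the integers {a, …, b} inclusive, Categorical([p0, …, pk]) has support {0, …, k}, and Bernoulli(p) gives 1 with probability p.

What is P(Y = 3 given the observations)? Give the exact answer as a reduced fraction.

P(Y = 3 | obs) = 14/25

Enumerate traces; 144 have nonzero weight after conditioning:
  (Y=2, X=0, W=2, Z=0, U=0) weight 1/288
  (Y=2, X=0, W=2, Z=0, U=1) weight 1/288
  (Y=2, X=0, W=2, Z=0, U=2) weight 1/288
  (Y=2, X=0, W=2, Z=1, U=0) weight 1/288
  (Y=2, X=0, W=2, Z=1, U=1) weight 1/288
  (Y=2, X=0, W=2, Z=1, U=2) weight 1/288
  (Y=2, X=0, W=2, Z=2, U=0) weight 1/288
  (Y=2, X=0, W=2, Z=2, U=1) weight 1/288
  (Y=3, X=1, W=2, Z=0, U=0) weight 1/220
  … 135 more
Group by Y:
  weight(Y=2) = 1/4
  weight(Y=3) = 7/22
Total weight = 1/4 + 7/22 = 25/44
P(Y=2 | obs) = 1/4 / 25/44 = 11/25
P(Y=3 | obs) = 7/22 / 25/44 = 14/25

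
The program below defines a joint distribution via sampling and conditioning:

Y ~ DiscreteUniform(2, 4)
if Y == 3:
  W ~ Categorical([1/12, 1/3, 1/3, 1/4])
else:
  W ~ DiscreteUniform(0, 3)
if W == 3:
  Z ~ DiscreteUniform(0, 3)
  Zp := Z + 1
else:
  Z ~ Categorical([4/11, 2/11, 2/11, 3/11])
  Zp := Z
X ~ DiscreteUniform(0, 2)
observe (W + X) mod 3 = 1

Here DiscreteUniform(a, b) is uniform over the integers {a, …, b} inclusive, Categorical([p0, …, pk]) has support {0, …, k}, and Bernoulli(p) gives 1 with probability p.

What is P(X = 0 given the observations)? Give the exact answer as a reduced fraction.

P(X = 0 | obs) = 5/18

Enumerate traces; 48 have nonzero weight after conditioning:
  (Y=2, W=0, Z=0, X=1) weight 1/99
  (Y=2, W=0, Z=1, X=1) weight 1/198
  (Y=2, W=0, Z=2, X=1) weight 1/198
  (Y=2, W=0, Z=3, X=1) weight 1/132
  (Y=2, W=1, Z=0, X=0) weight 1/99
  (Y=2, W=1, Z=1, X=0) weight 1/198
  (Y=2, W=1, Z=2, X=0) weight 1/198
  (Y=2, W=1, Z=3, X=0) weight 1/132
  (Y=2, W=2, Z=0, X=2) weight 1/99
  … 39 more
Group by X:
  weight(X=0) = 5/54
  weight(X=1) = 4/27
  weight(X=2) = 5/54
Total weight = 5/54 + 4/27 + 5/54 = 1/3
P(X=0 | obs) = 5/54 / 1/3 = 5/18
P(X=1 | obs) = 4/27 / 1/3 = 4/9
P(X=2 | obs) = 5/54 / 1/3 = 5/18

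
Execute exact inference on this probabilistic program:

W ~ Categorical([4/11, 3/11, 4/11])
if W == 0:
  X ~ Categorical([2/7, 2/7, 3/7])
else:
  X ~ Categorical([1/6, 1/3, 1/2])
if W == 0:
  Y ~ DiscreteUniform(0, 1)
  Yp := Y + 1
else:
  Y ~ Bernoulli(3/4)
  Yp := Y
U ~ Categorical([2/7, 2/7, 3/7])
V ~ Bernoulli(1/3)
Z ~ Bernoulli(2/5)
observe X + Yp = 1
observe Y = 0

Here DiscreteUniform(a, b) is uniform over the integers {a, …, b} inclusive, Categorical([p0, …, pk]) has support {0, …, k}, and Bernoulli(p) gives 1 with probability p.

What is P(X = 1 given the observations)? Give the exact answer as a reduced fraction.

P(X = 1 | obs) = 49/97

Enumerate traces; 36 have nonzero weight after conditioning:
  (W=0, X=0, Y=0, U=0, V=0, Z=0) weight 16/2695
  (W=0, X=0, Y=0, U=0, V=0, Z=1) weight 32/8085
  (W=0, X=0, Y=0, U=0, V=1, Z=0) weight 8/2695
  (W=0, X=0, Y=0, U=0, V=1, Z=1) weight 16/8085
  (W=0, X=0, Y=0, U=1, V=0, Z=0) weight 16/2695
  (W=0, X=0, Y=0, U=1, V=0, Z=1) weight 32/8085
  (W=0, X=0, Y=0, U=1, V=1, Z=0) weight 8/2695
  (W=0, X=0, Y=0, U=1, V=1, Z=1) weight 16/8085
  (W=1, X=1, Y=0, U=0, V=0, Z=0) weight 1/385
  … 27 more
Group by X:
  weight(X=0) = 4/77
  weight(X=1) = 7/132
Total weight = 4/77 + 7/132 = 97/924
P(X=0 | obs) = 4/77 / 97/924 = 48/97
P(X=1 | obs) = 7/132 / 97/924 = 49/97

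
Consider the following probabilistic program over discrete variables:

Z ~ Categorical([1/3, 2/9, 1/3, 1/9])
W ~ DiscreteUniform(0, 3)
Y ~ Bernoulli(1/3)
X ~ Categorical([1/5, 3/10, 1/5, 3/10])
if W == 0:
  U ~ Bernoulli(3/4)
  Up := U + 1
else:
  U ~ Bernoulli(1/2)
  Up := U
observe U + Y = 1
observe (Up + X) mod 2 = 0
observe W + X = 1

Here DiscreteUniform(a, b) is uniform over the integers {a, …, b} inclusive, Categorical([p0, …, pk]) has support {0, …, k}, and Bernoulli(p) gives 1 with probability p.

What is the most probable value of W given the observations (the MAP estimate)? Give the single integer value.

argmax_v P(W = v | obs) = 1

Enumerate traces; 8 have nonzero weight after conditioning:
  (Z=0, W=0, Y=1, X=1, U=0) weight 1/480
  (Z=0, W=1, Y=1, X=0, U=0) weight 1/360
  (Z=1, W=0, Y=1, X=1, U=0) weight 1/720
  (Z=1, W=1, Y=1, X=0, U=0) weight 1/540
  (Z=2, W=0, Y=1, X=1, U=0) weight 1/480
  (Z=2, W=1, Y=1, X=0, U=0) weight 1/360
  (Z=3, W=0, Y=1, X=1, U=0) weight 1/1440
  (Z=3, W=1, Y=1, X=0, U=0) weight 1/1080
Group by W:
  weight(W=0) = 1/160
  weight(W=1) = 1/120
Total weight = 1/160 + 1/120 = 7/480
P(W=0 | obs) = 1/160 / 7/480 = 3/7
P(W=1 | obs) = 1/120 / 7/480 = 4/7
argmax = 1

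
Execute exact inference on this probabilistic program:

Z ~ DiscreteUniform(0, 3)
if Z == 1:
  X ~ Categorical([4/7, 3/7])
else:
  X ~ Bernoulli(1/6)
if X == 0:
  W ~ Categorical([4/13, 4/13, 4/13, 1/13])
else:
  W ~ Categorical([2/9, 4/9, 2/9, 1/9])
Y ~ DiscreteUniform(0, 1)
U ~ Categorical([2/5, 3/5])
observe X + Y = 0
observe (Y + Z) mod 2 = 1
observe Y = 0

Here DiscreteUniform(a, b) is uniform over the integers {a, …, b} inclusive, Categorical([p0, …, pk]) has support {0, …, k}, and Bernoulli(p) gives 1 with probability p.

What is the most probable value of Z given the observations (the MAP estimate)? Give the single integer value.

Enumerate traces; 16 have nonzero weight after conditioning:
  (Z=1, X=0, W=0, Y=0, U=0) weight 4/455
  (Z=1, X=0, W=0, Y=0, U=1) weight 6/455
  (Z=1, X=0, W=1, Y=0, U=0) weight 4/455
  (Z=1, X=0, W=1, Y=0, U=1) weight 6/455
  (Z=1, X=0, W=2, Y=0, U=0) weight 4/455
  (Z=1, X=0, W=2, Y=0, U=1) weight 6/455
  (Z=1, X=0, W=3, Y=0, U=0) weight 1/455
  (Z=1, X=0, W=3, Y=0, U=1) weight 3/910
  (Z=3, X=0, W=0, Y=0, U=0) weight 1/78
  … 7 more
Group by Z:
  weight(Z=1) = 1/14
  weight(Z=3) = 5/48
Total weight = 1/14 + 5/48 = 59/336
P(Z=1 | obs) = 1/14 / 59/336 = 24/59
P(Z=3 | obs) = 5/48 / 59/336 = 35/59
argmax = 3

argmax_v P(Z = v | obs) = 3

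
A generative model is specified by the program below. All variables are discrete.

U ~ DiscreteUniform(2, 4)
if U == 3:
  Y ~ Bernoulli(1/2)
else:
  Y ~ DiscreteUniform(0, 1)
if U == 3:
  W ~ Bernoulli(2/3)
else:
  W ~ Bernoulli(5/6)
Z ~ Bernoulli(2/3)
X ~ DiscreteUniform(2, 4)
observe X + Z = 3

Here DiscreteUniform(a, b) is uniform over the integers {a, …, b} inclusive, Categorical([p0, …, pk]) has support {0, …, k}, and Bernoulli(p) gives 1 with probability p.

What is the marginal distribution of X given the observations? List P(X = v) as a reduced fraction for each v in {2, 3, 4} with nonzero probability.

Enumerate traces; 24 have nonzero weight after conditioning:
  (U=2, Y=0, W=0, Z=0, X=3) weight 1/324
  (U=2, Y=0, W=0, Z=1, X=2) weight 1/162
  (U=2, Y=0, W=1, Z=0, X=3) weight 5/324
  (U=2, Y=0, W=1, Z=1, X=2) weight 5/162
  (U=2, Y=1, W=0, Z=0, X=3) weight 1/324
  (U=2, Y=1, W=0, Z=1, X=2) weight 1/162
  (U=2, Y=1, W=1, Z=0, X=3) weight 5/324
  (U=2, Y=1, W=1, Z=1, X=2) weight 5/162
  … 16 more
Group by X:
  weight(X=2) = 2/9
  weight(X=3) = 1/9
Total weight = 2/9 + 1/9 = 1/3
P(X=2 | obs) = 2/9 / 1/3 = 2/3
P(X=3 | obs) = 1/9 / 1/3 = 1/3

P(X=2) = 2/3, P(X=3) = 1/3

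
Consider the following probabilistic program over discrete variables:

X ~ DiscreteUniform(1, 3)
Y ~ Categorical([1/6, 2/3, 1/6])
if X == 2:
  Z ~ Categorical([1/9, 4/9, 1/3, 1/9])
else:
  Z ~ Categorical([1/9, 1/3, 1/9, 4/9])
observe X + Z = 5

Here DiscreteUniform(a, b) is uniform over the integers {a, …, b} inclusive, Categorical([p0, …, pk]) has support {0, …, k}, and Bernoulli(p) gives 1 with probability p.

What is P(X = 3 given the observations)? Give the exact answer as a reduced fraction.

Enumerate traces; 6 have nonzero weight after conditioning:
  (X=2, Y=0, Z=3) weight 1/162
  (X=2, Y=1, Z=3) weight 2/81
  (X=2, Y=2, Z=3) weight 1/162
  (X=3, Y=0, Z=2) weight 1/162
  (X=3, Y=1, Z=2) weight 2/81
  (X=3, Y=2, Z=2) weight 1/162
Group by X:
  weight(X=2) = 1/27
  weight(X=3) = 1/27
Total weight = 1/27 + 1/27 = 2/27
P(X=2 | obs) = 1/27 / 2/27 = 1/2
P(X=3 | obs) = 1/27 / 2/27 = 1/2

P(X = 3 | obs) = 1/2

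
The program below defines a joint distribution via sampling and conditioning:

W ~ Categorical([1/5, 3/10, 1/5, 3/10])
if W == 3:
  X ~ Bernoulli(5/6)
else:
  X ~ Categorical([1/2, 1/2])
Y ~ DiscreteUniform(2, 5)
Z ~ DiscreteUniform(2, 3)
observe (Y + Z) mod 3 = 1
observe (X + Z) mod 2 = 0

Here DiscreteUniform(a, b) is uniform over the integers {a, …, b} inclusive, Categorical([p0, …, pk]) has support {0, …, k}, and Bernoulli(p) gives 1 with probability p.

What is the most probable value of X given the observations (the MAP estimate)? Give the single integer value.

argmax_v P(X = v | obs) = 0

Enumerate traces; 12 have nonzero weight after conditioning:
  (W=0, X=0, Y=2, Z=2) weight 1/80
  (W=0, X=0, Y=5, Z=2) weight 1/80
  (W=0, X=1, Y=4, Z=3) weight 1/80
  (W=1, X=0, Y=2, Z=2) weight 3/160
  (W=1, X=0, Y=5, Z=2) weight 3/160
  (W=1, X=1, Y=4, Z=3) weight 3/160
  (W=2, X=0, Y=2, Z=2) weight 1/80
  (W=2, X=0, Y=5, Z=2) weight 1/80
  … 4 more
Group by X:
  weight(X=0) = 1/10
  weight(X=1) = 3/40
Total weight = 1/10 + 3/40 = 7/40
P(X=0 | obs) = 1/10 / 7/40 = 4/7
P(X=1 | obs) = 3/40 / 7/40 = 3/7
argmax = 0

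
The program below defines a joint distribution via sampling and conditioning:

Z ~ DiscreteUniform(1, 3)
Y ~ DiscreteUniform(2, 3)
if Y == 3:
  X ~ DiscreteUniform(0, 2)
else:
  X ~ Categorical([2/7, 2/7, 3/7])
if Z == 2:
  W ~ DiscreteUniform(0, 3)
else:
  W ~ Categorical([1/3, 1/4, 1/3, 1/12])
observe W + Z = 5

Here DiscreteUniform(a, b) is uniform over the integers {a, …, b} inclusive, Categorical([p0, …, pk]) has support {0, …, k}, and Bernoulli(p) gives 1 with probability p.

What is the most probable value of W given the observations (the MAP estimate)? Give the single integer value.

Enumerate traces; 12 have nonzero weight after conditioning:
  (Z=2, Y=2, X=0, W=3) weight 1/84
  (Z=2, Y=2, X=1, W=3) weight 1/84
  (Z=2, Y=2, X=2, W=3) weight 1/56
  (Z=2, Y=3, X=0, W=3) weight 1/72
  (Z=2, Y=3, X=1, W=3) weight 1/72
  (Z=2, Y=3, X=2, W=3) weight 1/72
  (Z=3, Y=2, X=0, W=2) weight 1/63
  (Z=3, Y=2, X=1, W=2) weight 1/63
  … 4 more
Group by W:
  weight(W=2) = 1/9
  weight(W=3) = 1/12
Total weight = 1/9 + 1/12 = 7/36
P(W=2 | obs) = 1/9 / 7/36 = 4/7
P(W=3 | obs) = 1/12 / 7/36 = 3/7
argmax = 2

argmax_v P(W = v | obs) = 2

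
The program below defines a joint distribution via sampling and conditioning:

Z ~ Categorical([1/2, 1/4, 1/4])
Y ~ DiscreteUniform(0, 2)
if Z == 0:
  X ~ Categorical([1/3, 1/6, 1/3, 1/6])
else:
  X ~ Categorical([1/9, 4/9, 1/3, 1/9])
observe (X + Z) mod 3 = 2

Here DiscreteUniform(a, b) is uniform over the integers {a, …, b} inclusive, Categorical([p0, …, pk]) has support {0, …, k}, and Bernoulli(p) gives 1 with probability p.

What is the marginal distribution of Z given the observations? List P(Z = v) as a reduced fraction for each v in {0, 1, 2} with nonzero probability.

P(Z=0) = 1/2, P(Z=1) = 1/3, P(Z=2) = 1/6

Enumerate traces; 12 have nonzero weight after conditioning:
  (Z=0, Y=0, X=2) weight 1/18
  (Z=0, Y=1, X=2) weight 1/18
  (Z=0, Y=2, X=2) weight 1/18
  (Z=1, Y=0, X=1) weight 1/27
  (Z=1, Y=1, X=1) weight 1/27
  (Z=1, Y=2, X=1) weight 1/27
  (Z=2, Y=0, X=0) weight 1/108
  (Z=2, Y=0, X=3) weight 1/108
  … 4 more
Group by Z:
  weight(Z=0) = 1/6
  weight(Z=1) = 1/9
  weight(Z=2) = 1/18
Total weight = 1/6 + 1/9 + 1/18 = 1/3
P(Z=0 | obs) = 1/6 / 1/3 = 1/2
P(Z=1 | obs) = 1/9 / 1/3 = 1/3
P(Z=2 | obs) = 1/18 / 1/3 = 1/6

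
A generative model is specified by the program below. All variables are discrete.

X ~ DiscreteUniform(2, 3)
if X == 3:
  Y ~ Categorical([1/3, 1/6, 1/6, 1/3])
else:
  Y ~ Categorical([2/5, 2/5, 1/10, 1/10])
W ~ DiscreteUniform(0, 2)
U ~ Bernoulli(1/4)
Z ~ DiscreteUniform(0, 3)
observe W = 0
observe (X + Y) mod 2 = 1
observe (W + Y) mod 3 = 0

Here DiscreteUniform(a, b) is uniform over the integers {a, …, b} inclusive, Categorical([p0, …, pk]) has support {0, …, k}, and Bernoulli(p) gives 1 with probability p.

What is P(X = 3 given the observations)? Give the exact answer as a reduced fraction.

Enumerate traces; 16 have nonzero weight after conditioning:
  (X=2, Y=3, W=0, U=0, Z=0) weight 1/320
  (X=2, Y=3, W=0, U=0, Z=1) weight 1/320
  (X=2, Y=3, W=0, U=0, Z=2) weight 1/320
  (X=2, Y=3, W=0, U=0, Z=3) weight 1/320
  (X=2, Y=3, W=0, U=1, Z=0) weight 1/960
  (X=2, Y=3, W=0, U=1, Z=1) weight 1/960
  (X=2, Y=3, W=0, U=1, Z=2) weight 1/960
  (X=2, Y=3, W=0, U=1, Z=3) weight 1/960
  (X=3, Y=0, W=0, U=0, Z=0) weight 1/96
  … 7 more
Group by X:
  weight(X=2) = 1/60
  weight(X=3) = 1/18
Total weight = 1/60 + 1/18 = 13/180
P(X=2 | obs) = 1/60 / 13/180 = 3/13
P(X=3 | obs) = 1/18 / 13/180 = 10/13

P(X = 3 | obs) = 10/13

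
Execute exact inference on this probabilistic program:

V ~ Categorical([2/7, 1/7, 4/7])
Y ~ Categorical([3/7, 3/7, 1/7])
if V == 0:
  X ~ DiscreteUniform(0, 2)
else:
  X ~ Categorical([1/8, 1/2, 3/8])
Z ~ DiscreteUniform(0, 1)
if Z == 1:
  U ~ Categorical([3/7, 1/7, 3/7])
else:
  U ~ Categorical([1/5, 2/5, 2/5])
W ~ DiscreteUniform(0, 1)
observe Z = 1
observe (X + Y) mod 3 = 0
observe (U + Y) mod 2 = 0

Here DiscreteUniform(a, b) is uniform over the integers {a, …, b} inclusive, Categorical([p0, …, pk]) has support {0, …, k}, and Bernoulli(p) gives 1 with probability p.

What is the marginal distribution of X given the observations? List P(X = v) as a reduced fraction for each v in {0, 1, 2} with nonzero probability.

Enumerate traces; 30 have nonzero weight after conditioning:
  (V=0, Y=0, X=0, Z=1, U=0, W=0) weight 3/686
  (V=0, Y=0, X=0, Z=1, U=0, W=1) weight 3/686
  (V=0, Y=0, X=0, Z=1, U=2, W=0) weight 3/686
  (V=0, Y=0, X=0, Z=1, U=2, W=1) weight 3/686
  (V=0, Y=1, X=2, Z=1, U=1, W=0) weight 1/686
  (V=0, Y=1, X=2, Z=1, U=1, W=1) weight 1/686
  (V=0, Y=2, X=1, Z=1, U=0, W=0) weight 1/686
  (V=0, Y=2, X=1, Z=1, U=0, W=1) weight 1/686
  … 22 more
Group by X:
  weight(X=0) = 93/2744
  weight(X=1) = 19/686
  weight(X=2) = 61/5488
Total weight = 93/2744 + 19/686 + 61/5488 = 57/784
P(X=0 | obs) = 93/2744 / 57/784 = 62/133
P(X=1 | obs) = 19/686 / 57/784 = 8/21
P(X=2 | obs) = 61/5488 / 57/784 = 61/399

P(X=0) = 62/133, P(X=1) = 8/21, P(X=2) = 61/399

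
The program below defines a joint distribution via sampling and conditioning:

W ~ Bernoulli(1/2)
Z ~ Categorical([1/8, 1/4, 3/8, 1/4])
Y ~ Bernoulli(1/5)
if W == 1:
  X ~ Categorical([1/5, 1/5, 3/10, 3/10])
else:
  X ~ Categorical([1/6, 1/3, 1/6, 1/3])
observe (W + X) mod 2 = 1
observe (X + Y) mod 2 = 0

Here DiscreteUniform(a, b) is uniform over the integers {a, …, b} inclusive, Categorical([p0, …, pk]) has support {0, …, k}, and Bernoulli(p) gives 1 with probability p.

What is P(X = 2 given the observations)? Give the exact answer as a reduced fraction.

Enumerate traces; 16 have nonzero weight after conditioning:
  (W=0, Z=0, Y=1, X=1) weight 1/240
  (W=0, Z=0, Y=1, X=3) weight 1/240
  (W=0, Z=1, Y=1, X=1) weight 1/120
  (W=0, Z=1, Y=1, X=3) weight 1/120
  (W=0, Z=2, Y=1, X=1) weight 1/80
  (W=0, Z=2, Y=1, X=3) weight 1/80
  (W=0, Z=3, Y=1, X=1) weight 1/120
  (W=0, Z=3, Y=1, X=3) weight 1/120
  (W=1, Z=0, Y=0, X=0) weight 1/100
  (W=1, Z=0, Y=0, X=2) weight 3/200
  … 6 more
Group by X:
  weight(X=0) = 2/25
  weight(X=1) = 1/30
  weight(X=2) = 3/25
  weight(X=3) = 1/30
Total weight = 2/25 + 1/30 + 3/25 + 1/30 = 4/15
P(X=0 | obs) = 2/25 / 4/15 = 3/10
P(X=1 | obs) = 1/30 / 4/15 = 1/8
P(X=2 | obs) = 3/25 / 4/15 = 9/20
P(X=3 | obs) = 1/30 / 4/15 = 1/8

P(X = 2 | obs) = 9/20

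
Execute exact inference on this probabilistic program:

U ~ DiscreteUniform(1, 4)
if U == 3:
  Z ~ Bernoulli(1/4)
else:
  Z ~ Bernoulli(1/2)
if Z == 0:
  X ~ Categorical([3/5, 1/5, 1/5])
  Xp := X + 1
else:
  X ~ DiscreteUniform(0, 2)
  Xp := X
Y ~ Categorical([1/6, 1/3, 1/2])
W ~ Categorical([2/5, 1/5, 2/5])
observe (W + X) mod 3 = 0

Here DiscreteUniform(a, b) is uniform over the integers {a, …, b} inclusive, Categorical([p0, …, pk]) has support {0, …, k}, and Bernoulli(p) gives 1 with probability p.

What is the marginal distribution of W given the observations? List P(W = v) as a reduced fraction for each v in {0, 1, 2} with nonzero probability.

P(W=0) = 116/209, P(W=1) = 31/209, P(W=2) = 62/209

Enumerate traces; 72 have nonzero weight after conditioning:
  (U=1, Z=0, X=0, Y=0, W=0) weight 1/200
  (U=1, Z=0, X=0, Y=1, W=0) weight 1/100
  (U=1, Z=0, X=0, Y=2, W=0) weight 3/200
  (U=1, Z=0, X=1, Y=0, W=2) weight 1/600
  (U=1, Z=0, X=1, Y=1, W=2) weight 1/300
  (U=1, Z=0, X=1, Y=2, W=2) weight 1/200
  (U=1, Z=0, X=2, Y=0, W=1) weight 1/1200
  (U=1, Z=0, X=2, Y=1, W=1) weight 1/600
  … 64 more
Group by W:
  weight(W=0) = 29/150
  weight(W=1) = 31/600
  weight(W=2) = 31/300
Total weight = 29/150 + 31/600 + 31/300 = 209/600
P(W=0 | obs) = 29/150 / 209/600 = 116/209
P(W=1 | obs) = 31/600 / 209/600 = 31/209
P(W=2 | obs) = 31/300 / 209/600 = 62/209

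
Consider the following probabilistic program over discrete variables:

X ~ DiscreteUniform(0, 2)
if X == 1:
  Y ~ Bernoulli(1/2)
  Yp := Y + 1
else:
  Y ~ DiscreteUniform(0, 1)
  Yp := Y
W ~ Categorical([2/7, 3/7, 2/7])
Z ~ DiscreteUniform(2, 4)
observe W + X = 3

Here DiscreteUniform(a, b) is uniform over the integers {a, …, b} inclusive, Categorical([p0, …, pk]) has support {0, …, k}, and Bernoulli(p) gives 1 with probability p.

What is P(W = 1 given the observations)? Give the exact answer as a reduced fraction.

P(W = 1 | obs) = 3/5

Enumerate traces; 12 have nonzero weight after conditioning:
  (X=1, Y=0, W=2, Z=2) weight 1/63
  (X=1, Y=0, W=2, Z=3) weight 1/63
  (X=1, Y=0, W=2, Z=4) weight 1/63
  (X=1, Y=1, W=2, Z=2) weight 1/63
  (X=1, Y=1, W=2, Z=3) weight 1/63
  (X=1, Y=1, W=2, Z=4) weight 1/63
  (X=2, Y=0, W=1, Z=2) weight 1/42
  (X=2, Y=0, W=1, Z=3) weight 1/42
  … 4 more
Group by W:
  weight(W=1) = 1/7
  weight(W=2) = 2/21
Total weight = 1/7 + 2/21 = 5/21
P(W=1 | obs) = 1/7 / 5/21 = 3/5
P(W=2 | obs) = 2/21 / 5/21 = 2/5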